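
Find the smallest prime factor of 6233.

6233 is odd.
Digit sum 14, not divisible by 3.
Ends in 3: not divisible by 5.
7: 6233 = 7·890 + 3
11: 6233 = 11·566 + 7
13: 6233 = 13·479 + 6
17: 6233 = 17·366 + 11
19: 6233 = 19·328 + 1
23: 6233 = 23·271

23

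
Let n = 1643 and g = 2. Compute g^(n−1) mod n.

779

2^1 ≡ 2 (mod 1643)
2^2 ≡ 2^2 = 4 ≡ 4 (mod 1643)
2^4 ≡ 4^2 = 16 ≡ 16 (mod 1643)
2^8 ≡ 16^2 = 256 ≡ 256 (mod 1643)
2^16 ≡ 256^2 = 65536 ≡ 1459 (mod 1643)
2^32 ≡ 1459^2 = 2128681 ≡ 996 (mod 1643)
2^64 ≡ 996^2 = 992016 ≡ 1287 (mod 1643)
2^128 ≡ 1287^2 = 1656369 ≡ 225 (mod 1643)
2^256 ≡ 225^2 = 50625 ≡ 1335 (mod 1643)
2^512 ≡ 1335^2 = 1782225 ≡ 1213 (mod 1643)
2^1024 ≡ 1213^2 = 1471369 ≡ 884 (mod 1643)
1642 = 1024 + 512 + 64 + 32 + 8 + 2 in binary powers of 2.
So 2^1642 ≡ 884 · 1213 · 1287 · 996 · 256 · 4 ≡ 779 (mod 1643).
Since 779 ≠ 1, base 2 is a Fermat witness: 1643 is composite.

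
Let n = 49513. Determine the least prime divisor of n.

67

49513 is odd.
Digit sum 22, not divisible by 3.
Ends in 3: not divisible by 5.
7: 49513 = 7·7073 + 2
11: 49513 = 11·4501 + 2
13: 49513 = 13·3808 + 9
17: 49513 = 17·2912 + 9
19: 49513 = 19·2605 + 18
23: 49513 = 23·2152 + 17
29: 49513 = 29·1707 + 10
31: 49513 = 31·1597 + 6
37: 49513 = 37·1338 + 7
41: 49513 = 41·1207 + 26
43: 49513 = 43·1151 + 20
47: 49513 = 47·1053 + 22
53: 49513 = 53·934 + 11
59: 49513 = 59·839 + 12
61: 49513 = 61·811 + 42
67: 49513 = 67·739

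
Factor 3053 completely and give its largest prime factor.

71

3053 = 43 · 71
71 is prime.
So 3053 = 43 · 71; the largest prime factor is 71.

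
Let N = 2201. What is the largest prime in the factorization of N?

2201 = 31 · 71
71 is prime.
So 2201 = 31 · 71; the largest prime factor is 71.

71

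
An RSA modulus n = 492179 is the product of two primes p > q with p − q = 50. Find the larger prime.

727

Since p = q + 50, we have 492179 = q(q + 50), so q² + 50q − 492179 = 0.
Discriminant: 50² + 4·492179 = 2500 + 1968716 = 1971216; √1971216 = 1404.
q = (−50 + 1404)/2 = 677, and p = q + 50 = 727.
Check: 677 · 727 = 492179.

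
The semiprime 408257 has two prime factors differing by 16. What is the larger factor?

Since p = q + 16, we have 408257 = q(q + 16), so q² + 16q − 408257 = 0.
Discriminant: 16² + 4·408257 = 256 + 1633028 = 1633284; √1633284 = 1278.
q = (−16 + 1278)/2 = 631, and p = q + 16 = 647.
Check: 631 · 647 = 408257.

647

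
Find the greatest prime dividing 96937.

59

96937 = 31 · 3127
3127 = 53 · 59
59 is prime.
So 96937 = 31 · 53 · 59; the largest prime factor is 59.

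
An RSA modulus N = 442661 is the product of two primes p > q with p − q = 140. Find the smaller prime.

599

Since p = q + 140, we have 442661 = q(q + 140), so q² + 140q − 442661 = 0.
Discriminant: 140² + 4·442661 = 19600 + 1770644 = 1790244; √1790244 = 1338.
q = (−140 + 1338)/2 = 599, and p = q + 140 = 739.
Check: 599 · 739 = 442661.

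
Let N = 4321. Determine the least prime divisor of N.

29

4321 is odd.
Digit sum 10, not divisible by 3.
Ends in 1: not divisible by 5.
7: 4321 = 7·617 + 2
11: 4321 = 11·392 + 9
13: 4321 = 13·332 + 5
17: 4321 = 17·254 + 3
19: 4321 = 19·227 + 8
23: 4321 = 23·187 + 20
29: 4321 = 29·149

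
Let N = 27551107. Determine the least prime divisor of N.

27551107 is odd.
Digit sum 28, not divisible by 3.
Ends in 7: not divisible by 5.
7: 27551107 = 7·3935872 + 3
11: 27551107 = 11·2504646 + 1
13: 27551107 = 13·2119315 + 12
17: 27551107 = 17·1620653 + 6
19: 27551107 = 19·1450058 + 5
23: 27551107 = 23·1197874 + 5
29: 27551107 = 29·950038 + 5
31: 27551107 = 31·888745 + 12
37: 27551107 = 37·744624 + 19
41: 27551107 = 41·671978 + 9
43: 27551107 = 43·640723 + 18
47: 27551107 = 47·586193 + 36
53: 27551107 = 53·519832 + 11
59: 27551107 = 59·466967 + 54
61: 27551107 = 61·451657 + 30
67: 27551107 = 67·411210 + 37
71: 27551107 = 71·388043 + 54
73: 27551107 = 73·377412 + 31
79: 27551107 = 79·348748 + 15
83: 27551107 = 83·331941 + 4
89: 27551107 = 89·309563

89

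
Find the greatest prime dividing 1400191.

71

1400191 = 13 · 107707
107707 = 37 · 2911
2911 = 41 · 71
71 is prime.
So 1400191 = 13 · 37 · 41 · 71; the largest prime factor is 71.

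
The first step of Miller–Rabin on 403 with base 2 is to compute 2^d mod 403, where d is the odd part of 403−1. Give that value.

343

403 − 1 = 402 = 2^1 · 201, so d = 201.
2^1 ≡ 2 (mod 403)
2^2 ≡ 2^2 = 4 ≡ 4 (mod 403)
2^4 ≡ 4^2 = 16 ≡ 16 (mod 403)
2^8 ≡ 16^2 = 256 ≡ 256 (mod 403)
2^16 ≡ 256^2 = 65536 ≡ 250 (mod 403)
2^32 ≡ 250^2 = 62500 ≡ 35 (mod 403)
2^64 ≡ 35^2 = 1225 ≡ 16 (mod 403)
2^128 ≡ 16^2 = 256 ≡ 256 (mod 403)
201 = 128 + 64 + 8 + 1 in binary powers of 2.
So 2^201 ≡ 256 · 16 · 256 · 2 ≡ 343 (mod 403).
Squaring chain: 343; never reaches −1, so base 2 is a Miller–Rabin witness that 403 is composite.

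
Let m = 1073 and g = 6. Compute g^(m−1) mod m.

371

6^1 ≡ 6 (mod 1073)
6^2 ≡ 6^2 = 36 ≡ 36 (mod 1073)
6^4 ≡ 36^2 = 1296 ≡ 223 (mod 1073)
6^8 ≡ 223^2 = 49729 ≡ 371 (mod 1073)
6^16 ≡ 371^2 = 137641 ≡ 297 (mod 1073)
6^32 ≡ 297^2 = 88209 ≡ 223 (mod 1073)
6^64 ≡ 223^2 = 49729 ≡ 371 (mod 1073)
6^128 ≡ 371^2 = 137641 ≡ 297 (mod 1073)
6^256 ≡ 297^2 = 88209 ≡ 223 (mod 1073)
6^512 ≡ 223^2 = 49729 ≡ 371 (mod 1073)
6^1024 ≡ 371^2 = 137641 ≡ 297 (mod 1073)
1072 = 1024 + 32 + 16 in binary powers of 2.
So 6^1072 ≡ 297 · 223 · 297 ≡ 371 (mod 1073).
Since 371 ≠ 1, base 6 is a Fermat witness: 1073 is composite.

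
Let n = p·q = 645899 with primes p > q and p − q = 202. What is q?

709

Since p = q + 202, we have 645899 = q(q + 202), so q² + 202q − 645899 = 0.
Discriminant: 202² + 4·645899 = 40804 + 2583596 = 2624400; √2624400 = 1620.
q = (−202 + 1620)/2 = 709, and p = q + 202 = 911.
Check: 709 · 911 = 645899.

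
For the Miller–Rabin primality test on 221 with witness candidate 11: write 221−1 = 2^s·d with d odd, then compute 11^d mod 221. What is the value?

221 − 1 = 220 = 2^2 · 55, so d = 55.
11^1 ≡ 11 (mod 221)
11^2 ≡ 11^2 = 121 ≡ 121 (mod 221)
11^4 ≡ 121^2 = 14641 ≡ 55 (mod 221)
11^8 ≡ 55^2 = 3025 ≡ 152 (mod 221)
11^16 ≡ 152^2 = 23104 ≡ 120 (mod 221)
11^32 ≡ 120^2 = 14400 ≡ 35 (mod 221)
55 = 32 + 16 + 4 + 2 + 1 in binary powers of 2.
So 11^55 ≡ 35 · 120 · 55 · 121 · 11 ≡ 54 (mod 221).
Squaring chain: 54 → 43; never reaches −1, so base 11 is a Miller–Rabin witness that 221 is composite.

54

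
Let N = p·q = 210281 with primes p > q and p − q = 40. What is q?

Since p = q + 40, we have 210281 = q(q + 40), so q² + 40q − 210281 = 0.
Discriminant: 40² + 4·210281 = 1600 + 841124 = 842724; √842724 = 918.
q = (−40 + 918)/2 = 439, and p = q + 40 = 479.
Check: 439 · 479 = 210281.

439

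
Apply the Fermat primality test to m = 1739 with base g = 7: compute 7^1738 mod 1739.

7^1 ≡ 7 (mod 1739)
7^2 ≡ 7^2 = 49 ≡ 49 (mod 1739)
7^4 ≡ 49^2 = 2401 ≡ 662 (mod 1739)
7^8 ≡ 662^2 = 438244 ≡ 16 (mod 1739)
7^16 ≡ 16^2 = 256 ≡ 256 (mod 1739)
7^32 ≡ 256^2 = 65536 ≡ 1193 (mod 1739)
7^64 ≡ 1193^2 = 1423249 ≡ 747 (mod 1739)
7^128 ≡ 747^2 = 558009 ≡ 1529 (mod 1739)
7^256 ≡ 1529^2 = 2337841 ≡ 625 (mod 1739)
7^512 ≡ 625^2 = 390625 ≡ 1089 (mod 1739)
7^1024 ≡ 1089^2 = 1185921 ≡ 1662 (mod 1739)
1738 = 1024 + 512 + 128 + 64 + 8 + 2 in binary powers of 2.
So 7^1738 ≡ 1662 · 1089 · 1529 · 747 · 16 · 49 ≡ 636 (mod 1739).
Since 636 ≠ 1, base 7 is a Fermat witness: 1739 is composite.

636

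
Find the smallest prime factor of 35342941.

35342941 is odd.
Digit sum 31, not divisible by 3.
Ends in 1: not divisible by 5.
7: 35342941 = 7·5048991 + 4
11: 35342941 = 11·3212994 + 7
13: 35342941 = 13·2718687 + 10
17: 35342941 = 17·2078996 + 9
19: 35342941 = 19·1860154 + 15
23: 35342941 = 23·1536649 + 14
29: 35342941 = 29·1218722 + 3
31: 35342941 = 31·1140094 + 27
37: 35342941 = 37·955214 + 23
41: 35342941 = 41·862022 + 39
43: 35342941 = 43·821928 + 37
47: 35342941 = 47·751977 + 22
53: 35342941 = 53·666847 + 50
59: 35342941 = 59·599032 + 53
61: 35342941 = 61·579392 + 29
67: 35342941 = 67·527506 + 39
71: 35342941 = 71·497787 + 64
73: 35342941 = 73·484149 + 64
79: 35342941 = 79·447379

79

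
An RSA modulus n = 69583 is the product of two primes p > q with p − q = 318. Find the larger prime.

Since p = q + 318, we have 69583 = q(q + 318), so q² + 318q − 69583 = 0.
Discriminant: 318² + 4·69583 = 101124 + 278332 = 379456; √379456 = 616.
q = (−318 + 616)/2 = 149, and p = q + 318 = 467.
Check: 149 · 467 = 69583.

467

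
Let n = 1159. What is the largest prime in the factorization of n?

1159 = 19 · 61
61 is prime.
So 1159 = 19 · 61; the largest prime factor is 61.

61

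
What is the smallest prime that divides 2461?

23

2461 is odd.
Digit sum 13, not divisible by 3.
Ends in 1: not divisible by 5.
7: 2461 = 7·351 + 4
11: 2461 = 11·223 + 8
13: 2461 = 13·189 + 4
17: 2461 = 17·144 + 13
19: 2461 = 19·129 + 10
23: 2461 = 23·107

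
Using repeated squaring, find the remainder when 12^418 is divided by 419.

1

12^1 ≡ 12 (mod 419)
12^2 ≡ 12^2 = 144 ≡ 144 (mod 419)
12^4 ≡ 144^2 = 20736 ≡ 205 (mod 419)
12^8 ≡ 205^2 = 42025 ≡ 125 (mod 419)
12^16 ≡ 125^2 = 15625 ≡ 122 (mod 419)
12^32 ≡ 122^2 = 14884 ≡ 219 (mod 419)
12^64 ≡ 219^2 = 47961 ≡ 195 (mod 419)
12^128 ≡ 195^2 = 38025 ≡ 315 (mod 419)
12^256 ≡ 315^2 = 99225 ≡ 341 (mod 419)
418 = 256 + 128 + 32 + 2 in binary powers of 2.
So 12^418 ≡ 341 · 315 · 219 · 144 ≡ 1 (mod 419).
Since the result is 1, base 12 gives no evidence that 419 is composite.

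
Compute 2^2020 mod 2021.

2^1 ≡ 2 (mod 2021)
2^2 ≡ 2^2 = 4 ≡ 4 (mod 2021)
2^4 ≡ 4^2 = 16 ≡ 16 (mod 2021)
2^8 ≡ 16^2 = 256 ≡ 256 (mod 2021)
2^16 ≡ 256^2 = 65536 ≡ 864 (mod 2021)
2^32 ≡ 864^2 = 746496 ≡ 747 (mod 2021)
2^64 ≡ 747^2 = 558009 ≡ 213 (mod 2021)
2^128 ≡ 213^2 = 45369 ≡ 907 (mod 2021)
2^256 ≡ 907^2 = 822649 ≡ 102 (mod 2021)
2^512 ≡ 102^2 = 10404 ≡ 299 (mod 2021)
2^1024 ≡ 299^2 = 89401 ≡ 477 (mod 2021)
2020 = 1024 + 512 + 256 + 128 + 64 + 32 + 4 in binary powers of 2.
So 2^2020 ≡ 477 · 299 · 102 · 907 · 213 · 747 · 16 ≡ 661 (mod 2021).
Since 661 ≠ 1, base 2 is a Fermat witness: 2021 is composite.

661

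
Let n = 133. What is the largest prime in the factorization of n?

19

133 = 7 · 19
19 is prime.
So 133 = 7 · 19; the largest prime factor is 19.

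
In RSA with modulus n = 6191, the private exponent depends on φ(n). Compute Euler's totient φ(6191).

6000

Factor: 6191 = 41 · 151.
φ(6191) = (41−1) · (151−1) = 40 · 150 = 6000.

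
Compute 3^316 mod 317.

1

3^1 ≡ 3 (mod 317)
3^2 ≡ 3^2 = 9 ≡ 9 (mod 317)
3^4 ≡ 9^2 = 81 ≡ 81 (mod 317)
3^8 ≡ 81^2 = 6561 ≡ 221 (mod 317)
3^16 ≡ 221^2 = 48841 ≡ 23 (mod 317)
3^32 ≡ 23^2 = 529 ≡ 212 (mod 317)
3^64 ≡ 212^2 = 44944 ≡ 247 (mod 317)
3^128 ≡ 247^2 = 61009 ≡ 145 (mod 317)
3^256 ≡ 145^2 = 21025 ≡ 103 (mod 317)
316 = 256 + 32 + 16 + 8 + 4 in binary powers of 2.
So 3^316 ≡ 103 · 212 · 23 · 221 · 81 ≡ 1 (mod 317).
Since the result is 1, base 3 gives no evidence that 317 is composite.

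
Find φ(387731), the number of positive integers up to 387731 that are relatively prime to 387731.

370440

Factor: 387731 = 43 · 71 · 127.
φ(387731) = (43−1) · (71−1) · (127−1) = 42 · 70 · 126 = 370440.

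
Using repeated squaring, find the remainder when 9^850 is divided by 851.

752

9^1 ≡ 9 (mod 851)
9^2 ≡ 9^2 = 81 ≡ 81 (mod 851)
9^4 ≡ 81^2 = 6561 ≡ 604 (mod 851)
9^8 ≡ 604^2 = 364816 ≡ 588 (mod 851)
9^16 ≡ 588^2 = 345744 ≡ 238 (mod 851)
9^32 ≡ 238^2 = 56644 ≡ 478 (mod 851)
9^64 ≡ 478^2 = 228484 ≡ 416 (mod 851)
9^128 ≡ 416^2 = 173056 ≡ 303 (mod 851)
9^256 ≡ 303^2 = 91809 ≡ 752 (mod 851)
9^512 ≡ 752^2 = 565504 ≡ 440 (mod 851)
850 = 512 + 256 + 64 + 16 + 2 in binary powers of 2.
So 9^850 ≡ 440 · 752 · 416 · 238 · 81 ≡ 752 (mod 851).
Since 752 ≠ 1, base 9 is a Fermat witness: 851 is composite.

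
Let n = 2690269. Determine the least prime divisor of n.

2690269 is odd.
Digit sum 34, not divisible by 3.
Ends in 9: not divisible by 5.
7: 2690269 = 7·384324 + 1
11: 2690269 = 11·244569 + 10
13: 2690269 = 13·206943 + 10
17: 2690269 = 17·158251 + 2
19: 2690269 = 19·141593 + 2
23: 2690269 = 23·116968 + 5
29: 2690269 = 29·92767 + 26
31: 2690269 = 31·86782 + 27
37: 2690269 = 37·72709 + 36
41: 2690269 = 41·65616 + 13
43: 2690269 = 43·62564 + 17
47: 2690269 = 47·57239 + 36
53: 2690269 = 53·50759 + 42
59: 2690269 = 59·45597 + 46
61: 2690269 = 61·44102 + 47
67: 2690269 = 67·40153 + 18
71: 2690269 = 71·37891 + 8
73: 2690269 = 73·36853

73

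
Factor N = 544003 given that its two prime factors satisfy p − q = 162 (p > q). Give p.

Since p = q + 162, we have 544003 = q(q + 162), so q² + 162q − 544003 = 0.
Discriminant: 162² + 4·544003 = 26244 + 2176012 = 2202256; √2202256 = 1484.
q = (−162 + 1484)/2 = 661, and p = q + 162 = 823.
Check: 661 · 823 = 544003.

823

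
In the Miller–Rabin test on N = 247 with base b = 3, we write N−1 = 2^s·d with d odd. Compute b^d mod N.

247 − 1 = 246 = 2^1 · 123, so d = 123.
3^1 ≡ 3 (mod 247)
3^2 ≡ 3^2 = 9 ≡ 9 (mod 247)
3^4 ≡ 9^2 = 81 ≡ 81 (mod 247)
3^8 ≡ 81^2 = 6561 ≡ 139 (mod 247)
3^16 ≡ 139^2 = 19321 ≡ 55 (mod 247)
3^32 ≡ 55^2 = 3025 ≡ 61 (mod 247)
3^64 ≡ 61^2 = 3721 ≡ 16 (mod 247)
123 = 64 + 32 + 16 + 8 + 2 + 1 in binary powers of 2.
So 3^123 ≡ 16 · 61 · 55 · 139 · 9 · 3 ≡ 183 (mod 247).
Squaring chain: 183; never reaches −1, so base 3 is a Miller–Rabin witness that 247 is composite.

183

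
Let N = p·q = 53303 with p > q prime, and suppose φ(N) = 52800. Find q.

φ(n) = (p−1)(q−1) = n − (p+q) + 1, so p + q = 53303 − 52800 + 1 = 504.
p and q are the roots of t² − 504t + 53303 = 0.
Discriminant: 504² − 4·53303 = 254016 − 213212 = 40804; √40804 = 202.
q = (504 − 202)/2 = 151, p = (504 + 202)/2 = 353.
Check: 151 · 353 = 53303.

151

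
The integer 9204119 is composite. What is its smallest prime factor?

9204119 is odd.
Digit sum 26, not divisible by 3.
Ends in 9: not divisible by 5.
7: 9204119 = 7·1314874 + 1
11: 9204119 = 11·836738 + 1
13: 9204119 = 13·708009 + 2
17: 9204119 = 17·541418 + 13
19: 9204119 = 19·484427 + 6
23: 9204119 = 23·400179 + 2
29: 9204119 = 29·317383 + 12
31: 9204119 = 31·296907 + 2
37: 9204119 = 37·248759 + 36
41: 9204119 = 41·224490 + 29
43: 9204119 = 43·214049 + 12
47: 9204119 = 47·195832 + 15
53: 9204119 = 53·173662 + 33
59: 9204119 = 59·156002 + 1
61: 9204119 = 61·150887 + 12
67: 9204119 = 67·137374 + 61
71: 9204119 = 71·129635 + 34
73: 9204119 = 73·126083 + 60
79: 9204119 = 79·116507 + 66
83: 9204119 = 83·110893

83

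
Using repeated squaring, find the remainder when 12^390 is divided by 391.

87

12^1 ≡ 12 (mod 391)
12^2 ≡ 12^2 = 144 ≡ 144 (mod 391)
12^4 ≡ 144^2 = 20736 ≡ 13 (mod 391)
12^8 ≡ 13^2 = 169 ≡ 169 (mod 391)
12^16 ≡ 169^2 = 28561 ≡ 18 (mod 391)
12^32 ≡ 18^2 = 324 ≡ 324 (mod 391)
12^64 ≡ 324^2 = 104976 ≡ 188 (mod 391)
12^128 ≡ 188^2 = 35344 ≡ 154 (mod 391)
12^256 ≡ 154^2 = 23716 ≡ 256 (mod 391)
390 = 256 + 128 + 4 + 2 in binary powers of 2.
So 12^390 ≡ 256 · 154 · 13 · 144 ≡ 87 (mod 391).
Since 87 ≠ 1, base 12 is a Fermat witness: 391 is composite.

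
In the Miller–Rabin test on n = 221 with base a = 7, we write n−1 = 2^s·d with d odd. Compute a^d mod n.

97

221 − 1 = 220 = 2^2 · 55, so d = 55.
7^1 ≡ 7 (mod 221)
7^2 ≡ 7^2 = 49 ≡ 49 (mod 221)
7^4 ≡ 49^2 = 2401 ≡ 191 (mod 221)
7^8 ≡ 191^2 = 36481 ≡ 16 (mod 221)
7^16 ≡ 16^2 = 256 ≡ 35 (mod 221)
7^32 ≡ 35^2 = 1225 ≡ 120 (mod 221)
55 = 32 + 16 + 4 + 2 + 1 in binary powers of 2.
So 7^55 ≡ 120 · 35 · 191 · 49 · 7 ≡ 97 (mod 221).
Squaring chain: 97 → 127; never reaches −1, so base 7 is a Miller–Rabin witness that 221 is composite.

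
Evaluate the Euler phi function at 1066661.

Factor: 1066661 = 59 · 101 · 179.
φ(1066661) = (59−1) · (101−1) · (179−1) = 58 · 100 · 178 = 1032400.

1032400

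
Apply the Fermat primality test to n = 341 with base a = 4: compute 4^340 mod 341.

4^1 ≡ 4 (mod 341)
4^2 ≡ 4^2 = 16 ≡ 16 (mod 341)
4^4 ≡ 16^2 = 256 ≡ 256 (mod 341)
4^8 ≡ 256^2 = 65536 ≡ 64 (mod 341)
4^16 ≡ 64^2 = 4096 ≡ 4 (mod 341)
4^32 ≡ 4^2 = 16 ≡ 16 (mod 341)
4^64 ≡ 16^2 = 256 ≡ 256 (mod 341)
4^128 ≡ 256^2 = 65536 ≡ 64 (mod 341)
4^256 ≡ 64^2 = 4096 ≡ 4 (mod 341)
340 = 256 + 64 + 16 + 4 in binary powers of 2.
So 4^340 ≡ 4 · 256 · 4 · 256 ≡ 1 (mod 341).
Since the result is 1, base 4 gives no evidence that 341 is composite.

1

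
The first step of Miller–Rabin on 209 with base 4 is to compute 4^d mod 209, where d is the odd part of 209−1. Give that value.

209 − 1 = 208 = 2^4 · 13, so d = 13.
4^1 ≡ 4 (mod 209)
4^2 ≡ 4^2 = 16 ≡ 16 (mod 209)
4^4 ≡ 16^2 = 256 ≡ 47 (mod 209)
4^8 ≡ 47^2 = 2209 ≡ 119 (mod 209)
13 = 8 + 4 + 1 in binary powers of 2.
So 4^13 ≡ 119 · 47 · 4 ≡ 9 (mod 209).
Squaring chain: 9 → 81 → 82 → 36; never reaches −1, so base 4 is a Miller–Rabin witness that 209 is composite.

9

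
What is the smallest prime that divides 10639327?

89

10639327 is odd.
Digit sum 31, not divisible by 3.
Ends in 7: not divisible by 5.
7: 10639327 = 7·1519903 + 6
11: 10639327 = 11·967211 + 6
13: 10639327 = 13·818409 + 10
17: 10639327 = 17·625842 + 13
19: 10639327 = 19·559964 + 11
23: 10639327 = 23·462579 + 10
29: 10639327 = 29·366873 + 10
31: 10639327 = 31·343204 + 3
37: 10639327 = 37·287549 + 14
41: 10639327 = 41·259495 + 32
43: 10639327 = 43·247426 + 9
47: 10639327 = 47·226368 + 31
53: 10639327 = 53·200742 + 1
59: 10639327 = 59·180327 + 34
61: 10639327 = 61·174415 + 12
67: 10639327 = 67·158795 + 62
71: 10639327 = 71·149849 + 48
73: 10639327 = 73·145744 + 15
79: 10639327 = 79·134675 + 2
83: 10639327 = 83·128184 + 55
89: 10639327 = 89·119543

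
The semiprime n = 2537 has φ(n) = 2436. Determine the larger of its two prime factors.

59

φ(n) = (p−1)(q−1) = n − (p+q) + 1, so p + q = 2537 − 2436 + 1 = 102.
p and q are the roots of t² − 102t + 2537 = 0.
Discriminant: 102² − 4·2537 = 10404 − 10148 = 256; √256 = 16.
q = (102 − 16)/2 = 43, p = (102 + 16)/2 = 59.
Check: 43 · 59 = 2537.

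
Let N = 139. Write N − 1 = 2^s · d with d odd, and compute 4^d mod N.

1

139 − 1 = 138 = 2^1 · 69, so d = 69.
4^1 ≡ 4 (mod 139)
4^2 ≡ 4^2 = 16 ≡ 16 (mod 139)
4^4 ≡ 16^2 = 256 ≡ 117 (mod 139)
4^8 ≡ 117^2 = 13689 ≡ 67 (mod 139)
4^16 ≡ 67^2 = 4489 ≡ 41 (mod 139)
4^32 ≡ 41^2 = 1681 ≡ 13 (mod 139)
4^64 ≡ 13^2 = 169 ≡ 30 (mod 139)
69 = 64 + 4 + 1 in binary powers of 2.
So 4^69 ≡ 30 · 117 · 4 ≡ 1 (mod 139).
Since 4^d ≡ 1 (mod 139), base 4 does not prove 139 composite.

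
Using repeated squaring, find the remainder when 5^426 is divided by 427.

253

5^1 ≡ 5 (mod 427)
5^2 ≡ 5^2 = 25 ≡ 25 (mod 427)
5^4 ≡ 25^2 = 625 ≡ 198 (mod 427)
5^8 ≡ 198^2 = 39204 ≡ 347 (mod 427)
5^16 ≡ 347^2 = 120409 ≡ 422 (mod 427)
5^32 ≡ 422^2 = 178084 ≡ 25 (mod 427)
5^64 ≡ 25^2 = 625 ≡ 198 (mod 427)
5^128 ≡ 198^2 = 39204 ≡ 347 (mod 427)
5^256 ≡ 347^2 = 120409 ≡ 422 (mod 427)
426 = 256 + 128 + 32 + 8 + 2 in binary powers of 2.
So 5^426 ≡ 422 · 347 · 25 · 347 · 25 ≡ 253 (mod 427).
Since 253 ≠ 1, base 5 is a Fermat witness: 427 is composite.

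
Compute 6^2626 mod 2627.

1923

6^1 ≡ 6 (mod 2627)
6^2 ≡ 6^2 = 36 ≡ 36 (mod 2627)
6^4 ≡ 36^2 = 1296 ≡ 1296 (mod 2627)
6^8 ≡ 1296^2 = 1679616 ≡ 963 (mod 2627)
6^16 ≡ 963^2 = 927369 ≡ 38 (mod 2627)
6^32 ≡ 38^2 = 1444 ≡ 1444 (mod 2627)
6^64 ≡ 1444^2 = 2085136 ≡ 1925 (mod 2627)
6^128 ≡ 1925^2 = 3705625 ≡ 1555 (mod 2627)
6^256 ≡ 1555^2 = 2418025 ≡ 1185 (mod 2627)
6^512 ≡ 1185^2 = 1404225 ≡ 1407 (mod 2627)
6^1024 ≡ 1407^2 = 1979649 ≡ 1518 (mod 2627)
6^2048 ≡ 1518^2 = 2304324 ≡ 445 (mod 2627)
2626 = 2048 + 512 + 64 + 2 in binary powers of 2.
So 6^2626 ≡ 445 · 1407 · 1925 · 36 ≡ 1923 (mod 2627).
Since 1923 ≠ 1, base 6 is a Fermat witness: 2627 is composite.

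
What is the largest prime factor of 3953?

3953 = 59 · 67
67 is prime.
So 3953 = 59 · 67; the largest prime factor is 67.

67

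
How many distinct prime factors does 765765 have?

6

765765 = 3^2 · 85085
85085 = 5 · 17017
17017 = 7 · 2431
2431 = 11 · 221
221 = 13 · 17
765765 = 3^2 · 5 · 7 · 11 · 13 · 17, which has 6 distinct prime factors.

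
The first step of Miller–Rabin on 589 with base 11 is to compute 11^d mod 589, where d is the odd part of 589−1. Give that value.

77

589 − 1 = 588 = 2^2 · 147, so d = 147.
11^1 ≡ 11 (mod 589)
11^2 ≡ 11^2 = 121 ≡ 121 (mod 589)
11^4 ≡ 121^2 = 14641 ≡ 505 (mod 589)
11^8 ≡ 505^2 = 255025 ≡ 577 (mod 589)
11^16 ≡ 577^2 = 332929 ≡ 144 (mod 589)
11^32 ≡ 144^2 = 20736 ≡ 121 (mod 589)
11^64 ≡ 121^2 = 14641 ≡ 505 (mod 589)
11^128 ≡ 505^2 = 255025 ≡ 577 (mod 589)
147 = 128 + 16 + 2 + 1 in binary powers of 2.
So 11^147 ≡ 577 · 144 · 121 · 11 ≡ 77 (mod 589).
Squaring chain: 77 → 39; never reaches −1, so base 11 is a Miller–Rabin witness that 589 is composite.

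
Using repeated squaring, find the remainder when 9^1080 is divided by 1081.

9^1 ≡ 9 (mod 1081)
9^2 ≡ 9^2 = 81 ≡ 81 (mod 1081)
9^4 ≡ 81^2 = 6561 ≡ 75 (mod 1081)
9^8 ≡ 75^2 = 5625 ≡ 220 (mod 1081)
9^16 ≡ 220^2 = 48400 ≡ 836 (mod 1081)
9^32 ≡ 836^2 = 698896 ≡ 570 (mod 1081)
9^64 ≡ 570^2 = 324900 ≡ 600 (mod 1081)
9^128 ≡ 600^2 = 360000 ≡ 27 (mod 1081)
9^256 ≡ 27^2 = 729 ≡ 729 (mod 1081)
9^512 ≡ 729^2 = 531441 ≡ 670 (mod 1081)
9^1024 ≡ 670^2 = 448900 ≡ 285 (mod 1081)
1080 = 1024 + 32 + 16 + 8 in binary powers of 2.
So 9^1080 ≡ 285 · 570 · 836 · 220 ≡ 679 (mod 1081).
Since 679 ≠ 1, base 9 is a Fermat witness: 1081 is composite.

679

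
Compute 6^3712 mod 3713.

6^1 ≡ 6 (mod 3713)
6^2 ≡ 6^2 = 36 ≡ 36 (mod 3713)
6^4 ≡ 36^2 = 1296 ≡ 1296 (mod 3713)
6^8 ≡ 1296^2 = 1679616 ≡ 1340 (mod 3713)
6^16 ≡ 1340^2 = 1795600 ≡ 2221 (mod 3713)
6^32 ≡ 2221^2 = 4932841 ≡ 1977 (mod 3713)
6^64 ≡ 1977^2 = 3908529 ≡ 2453 (mod 3713)
6^128 ≡ 2453^2 = 6017209 ≡ 2149 (mod 3713)
6^256 ≡ 2149^2 = 4618201 ≡ 2942 (mod 3713)
6^512 ≡ 2942^2 = 8655364 ≡ 361 (mod 3713)
6^1024 ≡ 361^2 = 130321 ≡ 366 (mod 3713)
6^2048 ≡ 366^2 = 133956 ≡ 288 (mod 3713)
3712 = 2048 + 1024 + 512 + 128 in binary powers of 2.
So 6^3712 ≡ 288 · 366 · 361 · 2149 ≡ 1225 (mod 3713).
Since 1225 ≠ 1, base 6 is a Fermat witness: 3713 is composite.

1225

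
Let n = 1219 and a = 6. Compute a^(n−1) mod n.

731

6^1 ≡ 6 (mod 1219)
6^2 ≡ 6^2 = 36 ≡ 36 (mod 1219)
6^4 ≡ 36^2 = 1296 ≡ 77 (mod 1219)
6^8 ≡ 77^2 = 5929 ≡ 1053 (mod 1219)
6^16 ≡ 1053^2 = 1108809 ≡ 738 (mod 1219)
6^32 ≡ 738^2 = 544644 ≡ 970 (mod 1219)
6^64 ≡ 970^2 = 940900 ≡ 1051 (mod 1219)
6^128 ≡ 1051^2 = 1104601 ≡ 187 (mod 1219)
6^256 ≡ 187^2 = 34969 ≡ 837 (mod 1219)
6^512 ≡ 837^2 = 700569 ≡ 863 (mod 1219)
6^1024 ≡ 863^2 = 744769 ≡ 1179 (mod 1219)
1218 = 1024 + 128 + 64 + 2 in binary powers of 2.
So 6^1218 ≡ 1179 · 187 · 1051 · 36 ≡ 731 (mod 1219).
Since 731 ≠ 1, base 6 is a Fermat witness: 1219 is composite.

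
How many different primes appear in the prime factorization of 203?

2

203 = 7 · 29
203 = 7 · 29, which has 2 distinct prime factors.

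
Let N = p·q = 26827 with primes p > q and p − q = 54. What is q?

Since p = q + 54, we have 26827 = q(q + 54), so q² + 54q − 26827 = 0.
Discriminant: 54² + 4·26827 = 2916 + 107308 = 110224; √110224 = 332.
q = (−54 + 332)/2 = 139, and p = q + 54 = 193.
Check: 139 · 193 = 26827.

139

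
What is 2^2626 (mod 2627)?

1138

2^1 ≡ 2 (mod 2627)
2^2 ≡ 2^2 = 4 ≡ 4 (mod 2627)
2^4 ≡ 4^2 = 16 ≡ 16 (mod 2627)
2^8 ≡ 16^2 = 256 ≡ 256 (mod 2627)
2^16 ≡ 256^2 = 65536 ≡ 2488 (mod 2627)
2^32 ≡ 2488^2 = 6190144 ≡ 932 (mod 2627)
2^64 ≡ 932^2 = 868624 ≡ 1714 (mod 2627)
2^128 ≡ 1714^2 = 2937796 ≡ 810 (mod 2627)
2^256 ≡ 810^2 = 656100 ≡ 1977 (mod 2627)
2^512 ≡ 1977^2 = 3908529 ≡ 2180 (mod 2627)
2^1024 ≡ 2180^2 = 4752400 ≡ 157 (mod 2627)
2^2048 ≡ 157^2 = 24649 ≡ 1006 (mod 2627)
2626 = 2048 + 512 + 64 + 2 in binary powers of 2.
So 2^2626 ≡ 1006 · 2180 · 1714 · 4 ≡ 1138 (mod 2627).
Since 1138 ≠ 1, base 2 is a Fermat witness: 2627 is composite.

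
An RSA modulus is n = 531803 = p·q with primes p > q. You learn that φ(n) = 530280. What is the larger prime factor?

φ(n) = (p−1)(q−1) = n − (p+q) + 1, so p + q = 531803 − 530280 + 1 = 1524.
p and q are the roots of t² − 1524t + 531803 = 0.
Discriminant: 1524² − 4·531803 = 2322576 − 2127212 = 195364; √195364 = 442.
q = (1524 − 442)/2 = 541, p = (1524 + 442)/2 = 983.
Check: 541 · 983 = 531803.

983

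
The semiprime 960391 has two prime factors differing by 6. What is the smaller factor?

Since p = q + 6, we have 960391 = q(q + 6), so q² + 6q − 960391 = 0.
Discriminant: 6² + 4·960391 = 36 + 3841564 = 3841600; √3841600 = 1960.
q = (−6 + 1960)/2 = 977, and p = q + 6 = 983.
Check: 977 · 983 = 960391.

977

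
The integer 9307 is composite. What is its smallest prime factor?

9307 is odd.
Digit sum 19, not divisible by 3.
Ends in 7: not divisible by 5.
7: 9307 = 7·1329 + 4
11: 9307 = 11·846 + 1
13: 9307 = 13·715 + 12
17: 9307 = 17·547 + 8
19: 9307 = 19·489 + 16
23: 9307 = 23·404 + 15
29: 9307 = 29·320 + 27
31: 9307 = 31·300 + 7
37: 9307 = 37·251 + 20
41: 9307 = 41·227

41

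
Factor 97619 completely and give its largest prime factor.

97619 = 31 · 3149
3149 = 47 · 67
67 is prime.
So 97619 = 31 · 47 · 67; the largest prime factor is 67.

67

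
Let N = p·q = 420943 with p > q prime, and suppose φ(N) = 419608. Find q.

509

φ(n) = (p−1)(q−1) = n − (p+q) + 1, so p + q = 420943 − 419608 + 1 = 1336.
p and q are the roots of t² − 1336t + 420943 = 0.
Discriminant: 1336² − 4·420943 = 1784896 − 1683772 = 101124; √101124 = 318.
q = (1336 − 318)/2 = 509, p = (1336 + 318)/2 = 827.
Check: 509 · 827 = 420943.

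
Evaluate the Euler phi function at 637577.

608400

Factor: 637577 = 31 · 131 · 157.
φ(637577) = (31−1) · (131−1) · (157−1) = 30 · 130 · 156 = 608400.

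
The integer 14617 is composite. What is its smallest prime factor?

47

14617 is odd.
Digit sum 19, not divisible by 3.
Ends in 7: not divisible by 5.
7: 14617 = 7·2088 + 1
11: 14617 = 11·1328 + 9
13: 14617 = 13·1124 + 5
17: 14617 = 17·859 + 14
19: 14617 = 19·769 + 6
23: 14617 = 23·635 + 12
29: 14617 = 29·504 + 1
31: 14617 = 31·471 + 16
37: 14617 = 37·395 + 2
41: 14617 = 41·356 + 21
43: 14617 = 43·339 + 40
47: 14617 = 47·311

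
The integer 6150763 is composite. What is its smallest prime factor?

43

6150763 is odd.
Digit sum 28, not divisible by 3.
Ends in 3: not divisible by 5.
7: 6150763 = 7·878680 + 3
11: 6150763 = 11·559160 + 3
13: 6150763 = 13·473135 + 8
17: 6150763 = 17·361809 + 10
19: 6150763 = 19·323724 + 7
23: 6150763 = 23·267424 + 11
29: 6150763 = 29·212095 + 8
31: 6150763 = 31·198411 + 22
37: 6150763 = 37·166236 + 31
41: 6150763 = 41·150018 + 25
43: 6150763 = 43·143041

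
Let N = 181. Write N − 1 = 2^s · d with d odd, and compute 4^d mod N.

180

181 − 1 = 180 = 2^2 · 45, so d = 45.
4^1 ≡ 4 (mod 181)
4^2 ≡ 4^2 = 16 ≡ 16 (mod 181)
4^4 ≡ 16^2 = 256 ≡ 75 (mod 181)
4^8 ≡ 75^2 = 5625 ≡ 14 (mod 181)
4^16 ≡ 14^2 = 196 ≡ 15 (mod 181)
4^32 ≡ 15^2 = 225 ≡ 44 (mod 181)
45 = 32 + 8 + 4 + 1 in binary powers of 2.
So 4^45 ≡ 44 · 14 · 75 · 4 ≡ 180 (mod 181).
Since 4^d ≡ 180 (mod 181), base 4 does not prove 181 composite.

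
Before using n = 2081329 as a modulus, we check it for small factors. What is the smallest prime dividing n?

43

2081329 is odd.
Digit sum 25, not divisible by 3.
Ends in 9: not divisible by 5.
7: 2081329 = 7·297332 + 5
11: 2081329 = 11·189211 + 8
13: 2081329 = 13·160102 + 3
17: 2081329 = 17·122431 + 2
19: 2081329 = 19·109543 + 12
23: 2081329 = 23·90492 + 13
29: 2081329 = 29·71769 + 28
31: 2081329 = 31·67139 + 20
37: 2081329 = 37·56252 + 5
41: 2081329 = 41·50764 + 5
43: 2081329 = 43·48403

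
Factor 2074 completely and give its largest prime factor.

2074 = 2 · 1037
1037 = 17 · 61
61 is prime.
So 2074 = 2 · 17 · 61; the largest prime factor is 61.

61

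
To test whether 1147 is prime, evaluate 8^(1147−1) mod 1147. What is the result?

8^1 ≡ 8 (mod 1147)
8^2 ≡ 8^2 = 64 ≡ 64 (mod 1147)
8^4 ≡ 64^2 = 4096 ≡ 655 (mod 1147)
8^8 ≡ 655^2 = 429025 ≡ 47 (mod 1147)
8^16 ≡ 47^2 = 2209 ≡ 1062 (mod 1147)
8^32 ≡ 1062^2 = 1127844 ≡ 343 (mod 1147)
8^64 ≡ 343^2 = 117649 ≡ 655 (mod 1147)
8^128 ≡ 655^2 = 429025 ≡ 47 (mod 1147)
8^256 ≡ 47^2 = 2209 ≡ 1062 (mod 1147)
8^512 ≡ 1062^2 = 1127844 ≡ 343 (mod 1147)
8^1024 ≡ 343^2 = 117649 ≡ 655 (mod 1147)
1146 = 1024 + 64 + 32 + 16 + 8 + 2 in binary powers of 2.
So 8^1146 ≡ 655 · 655 · 343 · 1062 · 47 · 64 ≡ 628 (mod 1147).
Since 628 ≠ 1, base 8 is a Fermat witness: 1147 is composite.

628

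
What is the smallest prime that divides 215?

5

215 is odd.
Digit sum 8, not divisible by 3.
Ends in 5: divisible by 5.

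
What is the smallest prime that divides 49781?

49781 is odd.
Digit sum 29, not divisible by 3.
Ends in 1: not divisible by 5.
7: 49781 = 7·7111 + 4
11: 49781 = 11·4525 + 6
13: 49781 = 13·3829 + 4
17: 49781 = 17·2928 + 5
19: 49781 = 19·2620 + 1
23: 49781 = 23·2164 + 9
29: 49781 = 29·1716 + 17
31: 49781 = 31·1605 + 26
37: 49781 = 37·1345 + 16
41: 49781 = 41·1214 + 7
43: 49781 = 43·1157 + 30
47: 49781 = 47·1059 + 8
53: 49781 = 53·939 + 14
59: 49781 = 59·843 + 44
61: 49781 = 61·816 + 5
67: 49781 = 67·743

67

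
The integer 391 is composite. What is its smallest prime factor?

17

391 is odd.
Digit sum 13, not divisible by 3.
Ends in 1: not divisible by 5.
7: 391 = 7·55 + 6
11: 391 = 11·35 + 6
13: 391 = 13·30 + 1
17: 391 = 17·23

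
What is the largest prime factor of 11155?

11155 = 5 · 2231
2231 = 23 · 97
97 is prime.
So 11155 = 5 · 23 · 97; the largest prime factor is 97.

97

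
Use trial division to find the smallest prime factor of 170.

2

170 is even: 2 divides it.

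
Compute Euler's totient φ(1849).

1806

Factor: 1849 = 43^2.
φ(1849) = 43^1·(43−1) = 1806.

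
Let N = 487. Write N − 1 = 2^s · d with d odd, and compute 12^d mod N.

487 − 1 = 486 = 2^1 · 243, so d = 243.
12^1 ≡ 12 (mod 487)
12^2 ≡ 12^2 = 144 ≡ 144 (mod 487)
12^4 ≡ 144^2 = 20736 ≡ 282 (mod 487)
12^8 ≡ 282^2 = 79524 ≡ 143 (mod 487)
12^16 ≡ 143^2 = 20449 ≡ 482 (mod 487)
12^32 ≡ 482^2 = 232324 ≡ 25 (mod 487)
12^64 ≡ 25^2 = 625 ≡ 138 (mod 487)
12^128 ≡ 138^2 = 19044 ≡ 51 (mod 487)
243 = 128 + 64 + 32 + 16 + 2 + 1 in binary powers of 2.
So 12^243 ≡ 51 · 138 · 25 · 482 · 144 · 12 ≡ 486 (mod 487).
Since 12^d ≡ 486 (mod 487), base 12 does not prove 487 composite.

486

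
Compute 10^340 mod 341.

67

10^1 ≡ 10 (mod 341)
10^2 ≡ 10^2 = 100 ≡ 100 (mod 341)
10^4 ≡ 100^2 = 10000 ≡ 111 (mod 341)
10^8 ≡ 111^2 = 12321 ≡ 45 (mod 341)
10^16 ≡ 45^2 = 2025 ≡ 320 (mod 341)
10^32 ≡ 320^2 = 102400 ≡ 100 (mod 341)
10^64 ≡ 100^2 = 10000 ≡ 111 (mod 341)
10^128 ≡ 111^2 = 12321 ≡ 45 (mod 341)
10^256 ≡ 45^2 = 2025 ≡ 320 (mod 341)
340 = 256 + 64 + 16 + 4 in binary powers of 2.
So 10^340 ≡ 320 · 111 · 320 · 111 ≡ 67 (mod 341).
Since 67 ≠ 1, base 10 is a Fermat witness: 341 is composite.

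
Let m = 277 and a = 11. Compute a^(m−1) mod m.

1

11^1 ≡ 11 (mod 277)
11^2 ≡ 11^2 = 121 ≡ 121 (mod 277)
11^4 ≡ 121^2 = 14641 ≡ 237 (mod 277)
11^8 ≡ 237^2 = 56169 ≡ 215 (mod 277)
11^16 ≡ 215^2 = 46225 ≡ 243 (mod 277)
11^32 ≡ 243^2 = 59049 ≡ 48 (mod 277)
11^64 ≡ 48^2 = 2304 ≡ 88 (mod 277)
11^128 ≡ 88^2 = 7744 ≡ 265 (mod 277)
11^256 ≡ 265^2 = 70225 ≡ 144 (mod 277)
276 = 256 + 16 + 4 in binary powers of 2.
So 11^276 ≡ 144 · 243 · 237 ≡ 1 (mod 277).
Since the result is 1, base 11 gives no evidence that 277 is composite.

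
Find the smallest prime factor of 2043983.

2043983 is odd.
Digit sum 29, not divisible by 3.
Ends in 3: not divisible by 5.
7: 2043983 = 7·291997 + 4
11: 2043983 = 11·185816 + 7
13: 2043983 = 13·157229 + 6
17: 2043983 = 17·120234 + 5
19: 2043983 = 19·107578 + 1
23: 2043983 = 23·88868 + 19
29: 2043983 = 29·70482 + 5
31: 2043983 = 31·65934 + 29
37: 2043983 = 37·55242 + 29
41: 2043983 = 41·49853 + 10
43: 2043983 = 43·47534 + 21
47: 2043983 = 47·43489

47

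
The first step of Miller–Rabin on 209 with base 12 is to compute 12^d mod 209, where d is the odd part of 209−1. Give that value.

12

209 − 1 = 208 = 2^4 · 13, so d = 13.
12^1 ≡ 12 (mod 209)
12^2 ≡ 12^2 = 144 ≡ 144 (mod 209)
12^4 ≡ 144^2 = 20736 ≡ 45 (mod 209)
12^8 ≡ 45^2 = 2025 ≡ 144 (mod 209)
13 = 8 + 4 + 1 in binary powers of 2.
So 12^13 ≡ 144 · 45 · 12 ≡ 12 (mod 209).
Squaring chain: 12 → 144 → 45 → 144; never reaches −1, so base 12 is a Miller–Rabin witness that 209 is composite.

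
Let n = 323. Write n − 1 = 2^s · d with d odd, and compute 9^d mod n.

264

323 − 1 = 322 = 2^1 · 161, so d = 161.
9^1 ≡ 9 (mod 323)
9^2 ≡ 9^2 = 81 ≡ 81 (mod 323)
9^4 ≡ 81^2 = 6561 ≡ 101 (mod 323)
9^8 ≡ 101^2 = 10201 ≡ 188 (mod 323)
9^16 ≡ 188^2 = 35344 ≡ 137 (mod 323)
9^32 ≡ 137^2 = 18769 ≡ 35 (mod 323)
9^64 ≡ 35^2 = 1225 ≡ 256 (mod 323)
9^128 ≡ 256^2 = 65536 ≡ 290 (mod 323)
161 = 128 + 32 + 1 in binary powers of 2.
So 9^161 ≡ 290 · 35 · 9 ≡ 264 (mod 323).
Squaring chain: 264; never reaches −1, so base 9 is a Miller–Rabin witness that 323 is composite.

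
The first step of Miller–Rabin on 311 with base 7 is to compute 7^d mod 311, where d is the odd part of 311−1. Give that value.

1

311 − 1 = 310 = 2^1 · 155, so d = 155.
7^1 ≡ 7 (mod 311)
7^2 ≡ 7^2 = 49 ≡ 49 (mod 311)
7^4 ≡ 49^2 = 2401 ≡ 224 (mod 311)
7^8 ≡ 224^2 = 50176 ≡ 105 (mod 311)
7^16 ≡ 105^2 = 11025 ≡ 140 (mod 311)
7^32 ≡ 140^2 = 19600 ≡ 7 (mod 311)
7^64 ≡ 7^2 = 49 ≡ 49 (mod 311)
7^128 ≡ 49^2 = 2401 ≡ 224 (mod 311)
155 = 128 + 16 + 8 + 2 + 1 in binary powers of 2.
So 7^155 ≡ 224 · 140 · 105 · 49 · 7 ≡ 1 (mod 311).
Since 7^d ≡ 1 (mod 311), base 7 does not prove 311 composite.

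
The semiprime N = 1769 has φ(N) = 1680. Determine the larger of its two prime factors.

61

φ(n) = (p−1)(q−1) = n − (p+q) + 1, so p + q = 1769 − 1680 + 1 = 90.
p and q are the roots of t² − 90t + 1769 = 0.
Discriminant: 90² − 4·1769 = 8100 − 7076 = 1024; √1024 = 32.
q = (90 − 32)/2 = 29, p = (90 + 32)/2 = 61.
Check: 29 · 61 = 1769.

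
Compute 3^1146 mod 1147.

47

3^1 ≡ 3 (mod 1147)
3^2 ≡ 3^2 = 9 ≡ 9 (mod 1147)
3^4 ≡ 9^2 = 81 ≡ 81 (mod 1147)
3^8 ≡ 81^2 = 6561 ≡ 826 (mod 1147)
3^16 ≡ 826^2 = 682276 ≡ 958 (mod 1147)
3^32 ≡ 958^2 = 917764 ≡ 164 (mod 1147)
3^64 ≡ 164^2 = 26896 ≡ 515 (mod 1147)
3^128 ≡ 515^2 = 265225 ≡ 268 (mod 1147)
3^256 ≡ 268^2 = 71824 ≡ 710 (mod 1147)
3^512 ≡ 710^2 = 504100 ≡ 567 (mod 1147)
3^1024 ≡ 567^2 = 321489 ≡ 329 (mod 1147)
1146 = 1024 + 64 + 32 + 16 + 8 + 2 in binary powers of 2.
So 3^1146 ≡ 329 · 515 · 164 · 958 · 826 · 9 ≡ 47 (mod 1147).
Since 47 ≠ 1, base 3 is a Fermat witness: 1147 is composite.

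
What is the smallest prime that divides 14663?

11

14663 is odd.
Digit sum 20, not divisible by 3.
Ends in 3: not divisible by 5.
7: 14663 = 7·2094 + 5
11: 14663 = 11·1333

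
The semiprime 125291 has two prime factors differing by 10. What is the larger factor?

Since p = q + 10, we have 125291 = q(q + 10), so q² + 10q − 125291 = 0.
Discriminant: 10² + 4·125291 = 100 + 501164 = 501264; √501264 = 708.
q = (−10 + 708)/2 = 349, and p = q + 10 = 359.
Check: 349 · 359 = 125291.

359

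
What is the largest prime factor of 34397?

34397 = 11 · 3127
3127 = 53 · 59
59 is prime.
So 34397 = 11 · 53 · 59; the largest prime factor is 59.

59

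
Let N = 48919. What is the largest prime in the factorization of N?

48919 = 13 · 3763
3763 = 53 · 71
71 is prime.
So 48919 = 13 · 53 · 71; the largest prime factor is 71.

71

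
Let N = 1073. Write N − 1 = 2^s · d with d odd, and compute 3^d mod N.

1073 − 1 = 1072 = 2^4 · 67, so d = 67.
3^1 ≡ 3 (mod 1073)
3^2 ≡ 3^2 = 9 ≡ 9 (mod 1073)
3^4 ≡ 9^2 = 81 ≡ 81 (mod 1073)
3^8 ≡ 81^2 = 6561 ≡ 123 (mod 1073)
3^16 ≡ 123^2 = 15129 ≡ 107 (mod 1073)
3^32 ≡ 107^2 = 11449 ≡ 719 (mod 1073)
3^64 ≡ 719^2 = 516961 ≡ 848 (mod 1073)
67 = 64 + 2 + 1 in binary powers of 2.
So 3^67 ≡ 848 · 9 · 3 ≡ 363 (mod 1073).
Squaring chain: 363 → 863 → 107 → 719; never reaches −1, so base 3 is a Miller–Rabin witness that 1073 is composite.

363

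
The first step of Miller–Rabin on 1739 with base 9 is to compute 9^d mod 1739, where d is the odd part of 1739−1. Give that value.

1739 − 1 = 1738 = 2^1 · 869, so d = 869.
9^1 ≡ 9 (mod 1739)
9^2 ≡ 9^2 = 81 ≡ 81 (mod 1739)
9^4 ≡ 81^2 = 6561 ≡ 1344 (mod 1739)
9^8 ≡ 1344^2 = 1806336 ≡ 1254 (mod 1739)
9^16 ≡ 1254^2 = 1572516 ≡ 460 (mod 1739)
9^32 ≡ 460^2 = 211600 ≡ 1181 (mod 1739)
9^64 ≡ 1181^2 = 1394761 ≡ 83 (mod 1739)
9^128 ≡ 83^2 = 6889 ≡ 1672 (mod 1739)
9^256 ≡ 1672^2 = 2795584 ≡ 1011 (mod 1739)
9^512 ≡ 1011^2 = 1022121 ≡ 1328 (mod 1739)
869 = 512 + 256 + 64 + 32 + 4 + 1 in binary powers of 2.
So 9^869 ≡ 1328 · 1011 · 83 · 1181 · 1344 · 9 ≡ 1070 (mod 1739).
Squaring chain: 1070; never reaches −1, so base 9 is a Miller–Rabin witness that 1739 is composite.

1070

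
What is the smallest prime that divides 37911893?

73

37911893 is odd.
Digit sum 41, not divisible by 3.
Ends in 3: not divisible by 5.
7: 37911893 = 7·5415984 + 5
11: 37911893 = 11·3446535 + 8
13: 37911893 = 13·2916299 + 6
17: 37911893 = 17·2230111 + 6
19: 37911893 = 19·1995362 + 15
23: 37911893 = 23·1648343 + 4
29: 37911893 = 29·1307306 + 19
31: 37911893 = 31·1222964 + 9
37: 37911893 = 37·1024645 + 28
41: 37911893 = 41·924680 + 13
43: 37911893 = 43·881671 + 40
47: 37911893 = 47·806636 + 1
53: 37911893 = 53·715318 + 39
59: 37911893 = 59·642574 + 27
61: 37911893 = 61·621506 + 27
67: 37911893 = 67·565849 + 10
71: 37911893 = 71·533970 + 23
73: 37911893 = 73·519341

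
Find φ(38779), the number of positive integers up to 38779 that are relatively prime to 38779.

33696

Factor: 38779 = 13 · 19 · 157.
φ(38779) = (13−1) · (19−1) · (157−1) = 12 · 18 · 156 = 33696.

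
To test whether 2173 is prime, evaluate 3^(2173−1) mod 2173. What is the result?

3^1 ≡ 3 (mod 2173)
3^2 ≡ 3^2 = 9 ≡ 9 (mod 2173)
3^4 ≡ 9^2 = 81 ≡ 81 (mod 2173)
3^8 ≡ 81^2 = 6561 ≡ 42 (mod 2173)
3^16 ≡ 42^2 = 1764 ≡ 1764 (mod 2173)
3^32 ≡ 1764^2 = 3111696 ≡ 2133 (mod 2173)
3^64 ≡ 2133^2 = 4549689 ≡ 1600 (mod 2173)
3^128 ≡ 1600^2 = 2560000 ≡ 206 (mod 2173)
3^256 ≡ 206^2 = 42436 ≡ 1149 (mod 2173)
3^512 ≡ 1149^2 = 1320201 ≡ 1190 (mod 2173)
3^1024 ≡ 1190^2 = 1416100 ≡ 1477 (mod 2173)
3^2048 ≡ 1477^2 = 2181529 ≡ 2010 (mod 2173)
2172 = 2048 + 64 + 32 + 16 + 8 + 4 in binary powers of 2.
So 3^2172 ≡ 2010 · 1600 · 2133 · 1764 · 42 · 81 ≡ 122 (mod 2173).
Since 122 ≠ 1, base 3 is a Fermat witness: 2173 is composite.

122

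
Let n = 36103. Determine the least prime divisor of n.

79

36103 is odd.
Digit sum 13, not divisible by 3.
Ends in 3: not divisible by 5.
7: 36103 = 7·5157 + 4
11: 36103 = 11·3282 + 1
13: 36103 = 13·2777 + 2
17: 36103 = 17·2123 + 12
19: 36103 = 19·1900 + 3
23: 36103 = 23·1569 + 16
29: 36103 = 29·1244 + 27
31: 36103 = 31·1164 + 19
37: 36103 = 37·975 + 28
41: 36103 = 41·880 + 23
43: 36103 = 43·839 + 26
47: 36103 = 47·768 + 7
53: 36103 = 53·681 + 10
59: 36103 = 59·611 + 54
61: 36103 = 61·591 + 52
67: 36103 = 67·538 + 57
71: 36103 = 71·508 + 35
73: 36103 = 73·494 + 41
79: 36103 = 79·457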